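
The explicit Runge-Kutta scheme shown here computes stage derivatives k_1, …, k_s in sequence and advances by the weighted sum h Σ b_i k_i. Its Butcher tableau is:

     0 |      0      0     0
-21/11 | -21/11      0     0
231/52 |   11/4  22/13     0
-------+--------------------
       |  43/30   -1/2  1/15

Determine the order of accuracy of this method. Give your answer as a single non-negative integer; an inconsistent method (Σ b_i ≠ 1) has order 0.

1

b = (43/30, -1/2, 1/15)
c = (0, -21/11, 231/52)
Ac = (0, 0, -42/13)
Σ b_i: 43/30·1 + (-1/2)·1 + 1/15·1 = 1 ✓
b·c: (-1/2)·(-21/11) + 1/15·231/52 = 3577/2860 ≠ 1/2 ⇒ order 1.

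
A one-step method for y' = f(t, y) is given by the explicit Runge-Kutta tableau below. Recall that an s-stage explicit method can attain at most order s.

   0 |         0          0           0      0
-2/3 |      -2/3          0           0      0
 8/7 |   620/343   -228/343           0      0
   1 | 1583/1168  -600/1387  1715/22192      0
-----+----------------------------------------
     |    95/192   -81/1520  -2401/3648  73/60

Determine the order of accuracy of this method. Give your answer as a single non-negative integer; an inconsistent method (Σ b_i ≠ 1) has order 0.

4

b = (95/192, -81/1520, -2401/3648, 73/60)
c = (0, -2/3, 8/7, 1)
Ac = (0, 0, 152/343, 55/146)
Σ b_i: 95/192·1 + (-81/1520)·1 + (-2401/3648)·1 + 73/60·1 = 1 ✓
b·c: (-81/1520)·(-2/3) + (-2401/3648)·8/7 + 73/60·1 = 1/2 ✓
b·c²: (-81/1520)·4/9 + (-2401/3648)·64/49 + 73/60·1 = 1/3 ✓
b·Ac: (-2401/3648)·152/343 + 73/60·55/146 = 1/6 ✓
b·c³: (-81/1520)·(-8/27) + (-2401/3648)·512/343 + 73/60·1 = 1/4 ✓
b·(c∘Ac): (-2401/3648)·1216/2401 + 73/60·55/146 = 1/8 ✓
b·Ac²: (-2401/3648)·(-304/1029) + 73/60·(-20/219) = 1/12 ✓
b·A²c: 73/60·5/146 = 1/24 ✓; 4 stages ⇒ order 4.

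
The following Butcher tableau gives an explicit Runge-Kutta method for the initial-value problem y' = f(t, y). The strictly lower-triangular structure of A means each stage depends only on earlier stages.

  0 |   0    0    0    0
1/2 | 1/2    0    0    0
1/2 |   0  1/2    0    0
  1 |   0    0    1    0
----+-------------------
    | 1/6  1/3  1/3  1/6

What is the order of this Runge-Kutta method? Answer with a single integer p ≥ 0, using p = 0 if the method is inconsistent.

4

b = (1/6, 1/3, 1/3, 1/6)
c = (0, 1/2, 1/2, 1)
Ac = (0, 0, 1/4, 1/2)
Σ b_i: 1/6·1 + 1/3·1 + 1/3·1 + 1/6·1 = 1 ✓
b·c: 1/3·1/2 + 1/3·1/2 + 1/6·1 = 1/2 ✓
b·c²: 1/3·1/4 + 1/3·1/4 + 1/6·1 = 1/3 ✓
b·Ac: 1/3·1/4 + 1/6·1/2 = 1/6 ✓
b·c³: 1/3·1/8 + 1/3·1/8 + 1/6·1 = 1/4 ✓
b·(c∘Ac): 1/3·1/8 + 1/6·1/2 = 1/8 ✓
b·Ac²: 1/3·1/8 + 1/6·1/4 = 1/12 ✓
b·A²c: 1/6·1/4 = 1/24 ✓; 4 stages ⇒ order 4.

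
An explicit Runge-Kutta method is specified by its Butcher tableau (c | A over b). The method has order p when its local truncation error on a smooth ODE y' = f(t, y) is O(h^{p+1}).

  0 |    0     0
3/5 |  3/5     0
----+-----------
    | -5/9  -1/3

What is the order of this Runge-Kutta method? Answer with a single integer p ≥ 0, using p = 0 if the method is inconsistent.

b = (-5/9, -1/3)
c = (0, 3/5)
Σ b_i: (-5/9)·1 + (-1/3)·1 = -8/9 ≠ 1 ⇒ order 0.

0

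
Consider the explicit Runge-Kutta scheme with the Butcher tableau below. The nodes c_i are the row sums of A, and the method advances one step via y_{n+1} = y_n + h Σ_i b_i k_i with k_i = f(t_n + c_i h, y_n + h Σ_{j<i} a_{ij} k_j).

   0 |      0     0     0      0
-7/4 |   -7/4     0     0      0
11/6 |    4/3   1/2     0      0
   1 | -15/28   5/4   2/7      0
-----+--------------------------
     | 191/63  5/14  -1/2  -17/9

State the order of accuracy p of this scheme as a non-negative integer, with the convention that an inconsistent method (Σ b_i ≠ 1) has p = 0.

1

b = (191/63, 5/14, -1/2, -17/9)
c = (0, -7/4, 11/6, 1)
Ac = (0, 0, -7/8, -559/336)
Σ b_i: 191/63·1 + 5/14·1 + (-1/2)·1 + (-17/9)·1 = 1 ✓
b·c: 5/14·(-7/4) + (-1/2)·11/6 + (-17/9)·1 = -247/72 ≠ 1/2 ⇒ order 1.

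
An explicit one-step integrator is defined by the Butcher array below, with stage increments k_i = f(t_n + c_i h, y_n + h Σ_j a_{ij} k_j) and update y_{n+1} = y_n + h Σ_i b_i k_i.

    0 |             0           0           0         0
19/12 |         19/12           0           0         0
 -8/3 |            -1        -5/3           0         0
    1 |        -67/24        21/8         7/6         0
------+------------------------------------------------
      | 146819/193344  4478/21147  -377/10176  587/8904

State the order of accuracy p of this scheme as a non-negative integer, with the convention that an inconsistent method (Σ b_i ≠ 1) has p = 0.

b = (146819/193344, 4478/21147, -377/10176, 587/8904)
c = (0, 19/12, -8/3, 1)
Ac = (0, 0, -95/36, 301/288)
Σ b_i: 146819/193344·1 + 4478/21147·1 + (-377/10176)·1 + 587/8904·1 = 1 ✓
b·c: 4478/21147·19/12 + (-377/10176)·(-8/3) + 587/8904·1 = 1/2 ✓
b·c²: 4478/21147·361/144 + (-377/10176)·64/9 + 587/8904·1 = 1/3 ✓
b·Ac: (-377/10176)·(-95/36) + 587/8904·301/288 = 1/6 ✓
b·c³: 4478/21147·6859/1728 + (-377/10176)·(-512/27) + 587/8904·1 = 73679/45792 ≠ 1/4 ⇒ order 3.
b·(c∘Ac): (-377/10176)·190/27 + 587/8904·301/288 = -210797/1099008 ≠ 1/8
b·Ac²: (-377/10176)·(-1805/432) + 587/8904·51415/3456 = 1625/1431 ≠ 1/12
b·A²c: 587/8904·(-665/216) = -55765/274752 ≠ 1/24

3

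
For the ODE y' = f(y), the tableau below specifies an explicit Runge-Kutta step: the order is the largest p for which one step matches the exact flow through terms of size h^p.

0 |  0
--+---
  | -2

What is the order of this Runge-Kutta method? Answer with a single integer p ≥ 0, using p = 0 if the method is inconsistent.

0

b = (-2)
c = (0)
Σ b_i: (-2)·1 = -2 ≠ 1 ⇒ order 0.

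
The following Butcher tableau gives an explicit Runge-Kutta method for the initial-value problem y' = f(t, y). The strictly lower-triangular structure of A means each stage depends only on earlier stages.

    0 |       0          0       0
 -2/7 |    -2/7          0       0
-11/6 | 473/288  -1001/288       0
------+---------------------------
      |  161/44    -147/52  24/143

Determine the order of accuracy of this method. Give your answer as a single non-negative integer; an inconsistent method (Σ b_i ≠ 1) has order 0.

3

b = (161/44, -147/52, 24/143)
c = (0, -2/7, -11/6)
Ac = (0, 0, 143/144)
Σ b_i: 161/44·1 + (-147/52)·1 + 24/143·1 = 1 ✓
b·c: (-147/52)·(-2/7) + 24/143·(-11/6) = 1/2 ✓
b·c²: (-147/52)·4/49 + 24/143·121/36 = 1/3 ✓
b·Ac: 24/143·143/144 = 1/6 ✓; 3 stages ⇒ order 3.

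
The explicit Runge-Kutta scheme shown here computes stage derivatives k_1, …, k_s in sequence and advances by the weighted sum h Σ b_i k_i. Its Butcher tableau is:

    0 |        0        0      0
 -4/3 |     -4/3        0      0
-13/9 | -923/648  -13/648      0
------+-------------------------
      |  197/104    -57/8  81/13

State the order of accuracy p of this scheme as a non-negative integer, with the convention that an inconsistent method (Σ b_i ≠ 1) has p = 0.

3

b = (197/104, -57/8, 81/13)
c = (0, -4/3, -13/9)
Ac = (0, 0, 13/486)
Σ b_i: 197/104·1 + (-57/8)·1 + 81/13·1 = 1 ✓
b·c: (-57/8)·(-4/3) + 81/13·(-13/9) = 1/2 ✓
b·c²: (-57/8)·16/9 + 81/13·169/81 = 1/3 ✓
b·Ac: 81/13·13/486 = 1/6 ✓; 3 stages ⇒ order 3.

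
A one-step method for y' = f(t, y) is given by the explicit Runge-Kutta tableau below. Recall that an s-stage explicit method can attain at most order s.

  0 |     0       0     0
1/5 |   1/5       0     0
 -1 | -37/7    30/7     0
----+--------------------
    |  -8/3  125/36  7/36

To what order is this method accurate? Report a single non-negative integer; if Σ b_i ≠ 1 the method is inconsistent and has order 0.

3

b = (-8/3, 125/36, 7/36)
c = (0, 1/5, -1)
Ac = (0, 0, 6/7)
Σ b_i: (-8/3)·1 + 125/36·1 + 7/36·1 = 1 ✓
b·c: 125/36·1/5 + 7/36·(-1) = 1/2 ✓
b·c²: 125/36·1/25 + 7/36·1 = 1/3 ✓
b·Ac: 7/36·6/7 = 1/6 ✓; 3 stages ⇒ order 3.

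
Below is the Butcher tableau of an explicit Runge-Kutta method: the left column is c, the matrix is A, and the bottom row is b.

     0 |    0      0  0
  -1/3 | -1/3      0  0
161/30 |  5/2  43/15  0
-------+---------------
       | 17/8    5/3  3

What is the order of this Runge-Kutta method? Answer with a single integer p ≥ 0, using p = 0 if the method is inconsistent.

b = (17/8, 5/3, 3)
c = (0, -1/3, 161/30)
Ac = (0, 0, -43/45)
Σ b_i: 17/8·1 + 5/3·1 + 3·1 = 163/24 ≠ 1 ⇒ order 0.

0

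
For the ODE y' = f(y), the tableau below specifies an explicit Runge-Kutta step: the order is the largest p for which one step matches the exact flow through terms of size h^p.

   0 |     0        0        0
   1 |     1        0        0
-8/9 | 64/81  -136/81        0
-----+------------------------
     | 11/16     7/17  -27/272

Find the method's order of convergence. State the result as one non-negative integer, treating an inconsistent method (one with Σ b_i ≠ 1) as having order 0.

b = (11/16, 7/17, -27/272)
c = (0, 1, -8/9)
Ac = (0, 0, -136/81)
Σ b_i: 11/16·1 + 7/17·1 + (-27/272)·1 = 1 ✓
b·c: 7/17·1 + (-27/272)·(-8/9) = 1/2 ✓
b·c²: 7/17·1 + (-27/272)·64/81 = 1/3 ✓
b·Ac: (-27/272)·(-136/81) = 1/6 ✓; 3 stages ⇒ order 3.

3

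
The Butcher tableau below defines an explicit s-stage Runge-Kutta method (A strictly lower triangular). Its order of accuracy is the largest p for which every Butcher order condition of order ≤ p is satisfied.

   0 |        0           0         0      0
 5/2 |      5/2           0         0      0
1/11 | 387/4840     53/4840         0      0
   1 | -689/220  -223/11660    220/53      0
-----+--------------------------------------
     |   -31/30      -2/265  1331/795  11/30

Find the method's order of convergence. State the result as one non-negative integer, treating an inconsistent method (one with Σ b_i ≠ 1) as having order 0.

4

b = (-31/30, -2/265, 1331/795, 11/30)
c = (0, 5/2, 1/11, 1)
Ac = (0, 0, 53/1936, 29/88)
Σ b_i: (-31/30)·1 + (-2/265)·1 + 1331/795·1 + 11/30·1 = 1 ✓
b·c: (-2/265)·5/2 + 1331/795·1/11 + 11/30·1 = 1/2 ✓
b·c²: (-2/265)·25/4 + 1331/795·1/121 + 11/30·1 = 1/3 ✓
b·Ac: 1331/795·53/1936 + 11/30·29/88 = 1/6 ✓
b·c³: (-2/265)·125/8 + 1331/795·1/1331 + 11/30·1 = 1/4 ✓
b·(c∘Ac): 1331/795·53/21296 + 11/30·29/88 = 1/8 ✓
b·Ac²: 1331/795·265/3872 + 11/30·(-15/176) = 1/12 ✓
b·A²c: 11/30·5/44 = 1/24 ✓; 4 stages ⇒ order 4.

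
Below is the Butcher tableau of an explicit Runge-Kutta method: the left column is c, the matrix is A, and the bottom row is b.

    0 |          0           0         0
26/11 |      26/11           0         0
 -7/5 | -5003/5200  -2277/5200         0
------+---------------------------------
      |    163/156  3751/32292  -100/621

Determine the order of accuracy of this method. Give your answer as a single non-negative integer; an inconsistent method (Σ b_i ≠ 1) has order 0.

b = (163/156, 3751/32292, -100/621)
c = (0, 26/11, -7/5)
Ac = (0, 0, -207/200)
Σ b_i: 163/156·1 + 3751/32292·1 + (-100/621)·1 = 1 ✓
b·c: 3751/32292·26/11 + (-100/621)·(-7/5) = 1/2 ✓
b·c²: 3751/32292·676/121 + (-100/621)·49/25 = 1/3 ✓
b·Ac: (-100/621)·(-207/200) = 1/6 ✓; 3 stages ⇒ order 3.

3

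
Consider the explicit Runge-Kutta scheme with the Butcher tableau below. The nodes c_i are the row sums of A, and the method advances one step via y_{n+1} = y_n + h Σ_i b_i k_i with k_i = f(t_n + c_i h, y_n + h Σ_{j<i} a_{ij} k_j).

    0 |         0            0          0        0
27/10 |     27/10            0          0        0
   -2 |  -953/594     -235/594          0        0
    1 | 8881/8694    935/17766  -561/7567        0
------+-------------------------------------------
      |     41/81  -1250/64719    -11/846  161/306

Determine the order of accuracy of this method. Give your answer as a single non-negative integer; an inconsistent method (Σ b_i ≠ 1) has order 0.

4

b = (41/81, -1250/64719, -11/846, 161/306)
c = (0, 27/10, -2, 1)
Ac = (0, 0, -47/44, 187/644)
Σ b_i: 41/81·1 + (-1250/64719)·1 + (-11/846)·1 + 161/306·1 = 1 ✓
b·c: (-1250/64719)·27/10 + (-11/846)·(-2) + 161/306·1 = 1/2 ✓
b·c²: (-1250/64719)·729/100 + (-11/846)·4 + 161/306·1 = 1/3 ✓
b·Ac: (-11/846)·(-47/44) + 161/306·187/644 = 1/6 ✓
b·c³: (-1250/64719)·19683/1000 + (-11/846)·(-8) + 161/306·1 = 1/4 ✓
b·(c∘Ac): (-11/846)·47/22 + 161/306·187/644 = 1/8 ✓
b·Ac²: (-11/846)·(-1269/440) + 161/306·561/6440 = 1/12 ✓
b·A²c: 161/306·51/644 = 1/24 ✓; 4 stages ⇒ order 4.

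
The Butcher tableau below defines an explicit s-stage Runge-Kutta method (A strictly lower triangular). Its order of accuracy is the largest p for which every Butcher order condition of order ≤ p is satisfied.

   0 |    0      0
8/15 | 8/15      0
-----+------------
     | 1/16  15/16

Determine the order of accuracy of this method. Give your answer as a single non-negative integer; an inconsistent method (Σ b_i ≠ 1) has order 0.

b = (1/16, 15/16)
c = (0, 8/15)
Σ b_i: 1/16·1 + 15/16·1 = 1 ✓
b·c: 15/16·8/15 = 1/2 ✓; 2 stages ⇒ order 2.

2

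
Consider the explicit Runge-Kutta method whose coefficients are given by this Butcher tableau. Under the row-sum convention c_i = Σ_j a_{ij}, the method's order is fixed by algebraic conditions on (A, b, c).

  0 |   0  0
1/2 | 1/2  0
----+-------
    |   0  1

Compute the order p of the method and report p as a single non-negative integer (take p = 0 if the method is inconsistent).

b = (0, 1)
c = (0, 1/2)
Σ b_i: 1·1 = 1 ✓
b·c: 1·1/2 = 1/2 ✓; 2 stages ⇒ order 2.

2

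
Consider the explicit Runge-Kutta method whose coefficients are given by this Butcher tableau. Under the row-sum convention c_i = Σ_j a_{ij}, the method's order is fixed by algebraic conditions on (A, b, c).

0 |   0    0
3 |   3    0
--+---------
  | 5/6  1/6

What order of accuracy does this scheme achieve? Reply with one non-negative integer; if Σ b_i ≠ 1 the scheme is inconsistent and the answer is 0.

b = (5/6, 1/6)
c = (0, 3)
Σ b_i: 5/6·1 + 1/6·1 = 1 ✓
b·c: 1/6·3 = 1/2 ✓; 2 stages ⇒ order 2.

2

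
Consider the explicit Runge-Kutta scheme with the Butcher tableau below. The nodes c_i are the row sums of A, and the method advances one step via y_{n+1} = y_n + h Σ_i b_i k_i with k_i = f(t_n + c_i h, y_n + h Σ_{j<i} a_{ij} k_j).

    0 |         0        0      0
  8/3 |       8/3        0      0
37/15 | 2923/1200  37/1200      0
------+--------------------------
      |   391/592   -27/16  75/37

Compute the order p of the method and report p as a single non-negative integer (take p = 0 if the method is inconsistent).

b = (391/592, -27/16, 75/37)
c = (0, 8/3, 37/15)
Ac = (0, 0, 37/450)
Σ b_i: 391/592·1 + (-27/16)·1 + 75/37·1 = 1 ✓
b·c: (-27/16)·8/3 + 75/37·37/15 = 1/2 ✓
b·c²: (-27/16)·64/9 + 75/37·1369/225 = 1/3 ✓
b·Ac: 75/37·37/450 = 1/6 ✓; 3 stages ⇒ order 3.

3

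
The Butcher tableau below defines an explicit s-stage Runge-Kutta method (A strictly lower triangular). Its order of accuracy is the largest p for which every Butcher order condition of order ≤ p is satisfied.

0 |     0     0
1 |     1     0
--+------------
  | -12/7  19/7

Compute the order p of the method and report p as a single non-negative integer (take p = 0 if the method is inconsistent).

b = (-12/7, 19/7)
c = (0, 1)
Σ b_i: (-12/7)·1 + 19/7·1 = 1 ✓
b·c: 19/7·1 = 19/7 ≠ 1/2 ⇒ order 1.

1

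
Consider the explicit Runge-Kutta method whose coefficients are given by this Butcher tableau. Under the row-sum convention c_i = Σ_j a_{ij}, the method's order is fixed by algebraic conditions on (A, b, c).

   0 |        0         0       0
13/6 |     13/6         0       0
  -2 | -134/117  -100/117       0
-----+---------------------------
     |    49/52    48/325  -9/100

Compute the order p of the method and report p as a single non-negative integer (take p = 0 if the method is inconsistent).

b = (49/52, 48/325, -9/100)
c = (0, 13/6, -2)
Ac = (0, 0, -50/27)
Σ b_i: 49/52·1 + 48/325·1 + (-9/100)·1 = 1 ✓
b·c: 48/325·13/6 + (-9/100)·(-2) = 1/2 ✓
b·c²: 48/325·169/36 + (-9/100)·4 = 1/3 ✓
b·Ac: (-9/100)·(-50/27) = 1/6 ✓; 3 stages ⇒ order 3.

3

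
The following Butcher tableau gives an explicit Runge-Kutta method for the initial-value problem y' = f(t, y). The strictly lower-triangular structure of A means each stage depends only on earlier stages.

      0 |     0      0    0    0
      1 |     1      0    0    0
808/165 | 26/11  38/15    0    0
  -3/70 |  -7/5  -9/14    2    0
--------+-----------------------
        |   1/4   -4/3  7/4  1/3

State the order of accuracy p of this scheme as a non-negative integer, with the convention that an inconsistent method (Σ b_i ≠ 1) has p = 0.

b = (1/4, -4/3, 7/4, 1/3)
c = (0, 1, 808/165, -3/70)
Ac = (0, 0, 38/15, 21139/2310)
Σ b_i: 1/4·1 + (-4/3)·1 + 7/4·1 + 1/3·1 = 1 ✓
b·c: (-4/3)·1 + 7/4·808/165 + 1/3·(-3/70) = 5561/770 ≠ 1/2 ⇒ order 1.

1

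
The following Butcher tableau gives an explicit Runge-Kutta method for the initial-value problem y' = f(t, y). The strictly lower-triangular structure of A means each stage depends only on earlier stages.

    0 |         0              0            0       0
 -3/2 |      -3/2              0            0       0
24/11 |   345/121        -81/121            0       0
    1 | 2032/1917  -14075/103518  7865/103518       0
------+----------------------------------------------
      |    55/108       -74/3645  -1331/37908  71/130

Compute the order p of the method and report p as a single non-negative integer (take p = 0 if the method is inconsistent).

b = (55/108, -74/3645, -1331/37908, 71/130)
c = (0, -3/2, 24/11, 1)
Ac = (0, 0, 243/242, 105/284)
Σ b_i: 55/108·1 + (-74/3645)·1 + (-1331/37908)·1 + 71/130·1 = 1 ✓
b·c: (-74/3645)·(-3/2) + (-1331/37908)·24/11 + 71/130·1 = 1/2 ✓
b·c²: (-74/3645)·9/4 + (-1331/37908)·576/121 + 71/130·1 = 1/3 ✓
b·Ac: (-1331/37908)·243/242 + 71/130·105/284 = 1/6 ✓
b·c³: (-74/3645)·(-27/8) + (-1331/37908)·13824/1331 + 71/130·1 = 1/4 ✓
b·(c∘Ac): (-1331/37908)·2916/1331 + 71/130·105/284 = 1/8 ✓
b·Ac²: (-1331/37908)·(-729/484) + 71/130·95/1704 = 1/12 ✓
b·A²c: 71/130·65/852 = 1/24 ✓; 4 stages ⇒ order 4.

4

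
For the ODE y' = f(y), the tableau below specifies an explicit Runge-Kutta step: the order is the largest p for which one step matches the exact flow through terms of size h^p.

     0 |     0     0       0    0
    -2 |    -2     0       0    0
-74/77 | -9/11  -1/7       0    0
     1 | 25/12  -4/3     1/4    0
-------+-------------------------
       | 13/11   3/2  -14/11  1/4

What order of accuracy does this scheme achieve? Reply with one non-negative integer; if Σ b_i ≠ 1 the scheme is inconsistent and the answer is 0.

0

b = (13/11, 3/2, -14/11, 1/4)
c = (0, -2, -74/77, 1)
Ac = (0, 0, 2/7, 1121/462)
Σ b_i: 13/11·1 + 3/2·1 + (-14/11)·1 + 1/4·1 = 73/44 ≠ 1 ⇒ order 0.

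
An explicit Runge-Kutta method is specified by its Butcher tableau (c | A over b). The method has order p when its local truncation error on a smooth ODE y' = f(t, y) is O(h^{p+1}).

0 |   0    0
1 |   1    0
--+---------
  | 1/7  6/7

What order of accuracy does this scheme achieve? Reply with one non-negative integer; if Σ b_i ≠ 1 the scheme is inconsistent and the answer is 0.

b = (1/7, 6/7)
c = (0, 1)
Σ b_i: 1/7·1 + 6/7·1 = 1 ✓
b·c: 6/7·1 = 6/7 ≠ 1/2 ⇒ order 1.

1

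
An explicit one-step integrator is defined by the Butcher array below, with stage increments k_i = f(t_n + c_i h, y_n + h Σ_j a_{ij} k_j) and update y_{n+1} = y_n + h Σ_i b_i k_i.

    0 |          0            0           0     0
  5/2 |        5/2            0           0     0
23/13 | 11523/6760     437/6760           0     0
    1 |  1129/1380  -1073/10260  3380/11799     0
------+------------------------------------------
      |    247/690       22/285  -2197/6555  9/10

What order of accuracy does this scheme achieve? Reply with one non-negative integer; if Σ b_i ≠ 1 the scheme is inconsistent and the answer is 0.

4

b = (247/690, 22/285, -2197/6555, 9/10)
c = (0, 5/2, 23/13, 1)
Ac = (0, 0, 437/2704, 53/216)
Σ b_i: 247/690·1 + 22/285·1 + (-2197/6555)·1 + 9/10·1 = 1 ✓
b·c: 22/285·5/2 + (-2197/6555)·23/13 + 9/10·1 = 1/2 ✓
b·c²: 22/285·25/4 + (-2197/6555)·529/169 + 9/10·1 = 1/3 ✓
b·Ac: (-2197/6555)·437/2704 + 9/10·53/216 = 1/6 ✓
b·c³: 22/285·125/8 + (-2197/6555)·12167/2197 + 9/10·1 = 1/4 ✓
b·(c∘Ac): (-2197/6555)·10051/35152 + 9/10·53/216 = 1/8 ✓
b·Ac²: (-2197/6555)·2185/5408 + 9/10·35/144 = 1/12 ✓
b·A²c: 9/10·5/108 = 1/24 ✓; 4 stages ⇒ order 4.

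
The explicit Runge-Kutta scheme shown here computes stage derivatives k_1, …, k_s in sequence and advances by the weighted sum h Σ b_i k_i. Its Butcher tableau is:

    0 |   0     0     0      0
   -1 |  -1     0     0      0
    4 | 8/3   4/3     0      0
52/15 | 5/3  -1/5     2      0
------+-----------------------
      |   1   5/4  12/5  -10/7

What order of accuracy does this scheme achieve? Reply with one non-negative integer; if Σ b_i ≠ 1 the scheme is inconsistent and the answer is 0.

0

b = (1, 5/4, 12/5, -10/7)
c = (0, -1, 4, 52/15)
Ac = (0, 0, -4/3, 41/5)
Σ b_i: 1·1 + 5/4·1 + 12/5·1 + (-10/7)·1 = 451/140 ≠ 1 ⇒ order 0.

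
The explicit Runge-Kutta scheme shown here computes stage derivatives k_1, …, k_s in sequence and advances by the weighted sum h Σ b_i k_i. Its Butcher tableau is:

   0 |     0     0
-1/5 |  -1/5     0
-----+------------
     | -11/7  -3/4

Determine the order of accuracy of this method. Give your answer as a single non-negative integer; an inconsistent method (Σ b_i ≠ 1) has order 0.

0

b = (-11/7, -3/4)
c = (0, -1/5)
Σ b_i: (-11/7)·1 + (-3/4)·1 = -65/28 ≠ 1 ⇒ order 0.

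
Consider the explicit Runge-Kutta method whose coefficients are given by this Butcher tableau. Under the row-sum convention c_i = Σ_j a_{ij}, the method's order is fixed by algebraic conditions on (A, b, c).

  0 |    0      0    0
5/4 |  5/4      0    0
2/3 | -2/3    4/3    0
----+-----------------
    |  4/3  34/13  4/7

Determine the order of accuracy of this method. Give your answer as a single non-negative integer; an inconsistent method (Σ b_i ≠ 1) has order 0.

0

b = (4/3, 34/13, 4/7)
c = (0, 5/4, 2/3)
Ac = (0, 0, 5/3)
Σ b_i: 4/3·1 + 34/13·1 + 4/7·1 = 1234/273 ≠ 1 ⇒ order 0.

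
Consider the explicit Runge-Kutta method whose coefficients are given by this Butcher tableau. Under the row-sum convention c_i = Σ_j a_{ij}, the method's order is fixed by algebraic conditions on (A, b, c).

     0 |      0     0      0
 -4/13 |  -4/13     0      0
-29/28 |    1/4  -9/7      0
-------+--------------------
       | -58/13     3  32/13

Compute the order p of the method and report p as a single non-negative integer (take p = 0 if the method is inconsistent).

1

b = (-58/13, 3, 32/13)
c = (0, -4/13, -29/28)
Ac = (0, 0, 36/91)
Σ b_i: (-58/13)·1 + 3·1 + 32/13·1 = 1 ✓
b·c: 3·(-4/13) + 32/13·(-29/28) = -316/91 ≠ 1/2 ⇒ order 1.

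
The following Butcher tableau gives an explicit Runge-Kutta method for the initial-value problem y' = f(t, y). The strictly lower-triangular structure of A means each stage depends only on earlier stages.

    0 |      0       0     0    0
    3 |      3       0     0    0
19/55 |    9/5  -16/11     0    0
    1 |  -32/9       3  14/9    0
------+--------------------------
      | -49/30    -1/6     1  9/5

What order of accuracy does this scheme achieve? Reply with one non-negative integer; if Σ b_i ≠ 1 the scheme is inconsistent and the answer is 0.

b = (-49/30, -1/6, 1, 9/5)
c = (0, 3, 19/55, 1)
Ac = (0, 0, -48/11, 4721/495)
Σ b_i: (-49/30)·1 + (-1/6)·1 + 1·1 + 9/5·1 = 1 ✓
b·c: (-1/6)·3 + 1·19/55 + 9/5·1 = 181/110 ≠ 1/2 ⇒ order 1.

1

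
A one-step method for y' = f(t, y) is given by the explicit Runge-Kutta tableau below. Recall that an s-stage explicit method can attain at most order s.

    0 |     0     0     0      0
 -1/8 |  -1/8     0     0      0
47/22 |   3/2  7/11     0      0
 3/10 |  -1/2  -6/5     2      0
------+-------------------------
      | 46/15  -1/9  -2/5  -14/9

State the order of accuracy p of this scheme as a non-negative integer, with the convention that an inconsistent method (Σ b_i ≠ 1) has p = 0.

1

b = (46/15, -1/9, -2/5, -14/9)
c = (0, -1/8, 47/22, 3/10)
Ac = (0, 0, -7/88, 973/220)
Σ b_i: 46/15·1 + (-1/9)·1 + (-2/5)·1 + (-14/9)·1 = 1 ✓
b·c: (-1/9)·(-1/8) + (-2/5)·47/22 + (-14/9)·3/10 = -5177/3960 ≠ 1/2 ⇒ order 1.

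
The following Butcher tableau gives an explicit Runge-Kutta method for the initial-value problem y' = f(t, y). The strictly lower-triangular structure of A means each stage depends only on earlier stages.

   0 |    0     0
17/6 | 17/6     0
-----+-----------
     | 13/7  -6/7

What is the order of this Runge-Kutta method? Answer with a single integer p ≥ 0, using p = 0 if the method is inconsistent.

1

b = (13/7, -6/7)
c = (0, 17/6)
Σ b_i: 13/7·1 + (-6/7)·1 = 1 ✓
b·c: (-6/7)·17/6 = -17/7 ≠ 1/2 ⇒ order 1.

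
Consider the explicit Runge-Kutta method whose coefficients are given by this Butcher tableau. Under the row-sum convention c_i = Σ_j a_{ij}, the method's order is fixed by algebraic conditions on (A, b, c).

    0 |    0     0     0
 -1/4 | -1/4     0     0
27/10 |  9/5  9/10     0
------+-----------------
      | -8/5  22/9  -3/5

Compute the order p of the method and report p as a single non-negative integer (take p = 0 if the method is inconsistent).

b = (-8/5, 22/9, -3/5)
c = (0, -1/4, 27/10)
Ac = (0, 0, -9/40)
Σ b_i: (-8/5)·1 + 22/9·1 + (-3/5)·1 = 11/45 ≠ 1 ⇒ order 0.

0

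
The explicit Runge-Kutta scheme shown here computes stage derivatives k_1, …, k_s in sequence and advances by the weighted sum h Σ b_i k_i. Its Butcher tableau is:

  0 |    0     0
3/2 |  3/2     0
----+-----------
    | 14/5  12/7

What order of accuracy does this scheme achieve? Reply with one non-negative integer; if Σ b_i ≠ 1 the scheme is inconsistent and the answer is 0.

b = (14/5, 12/7)
c = (0, 3/2)
Σ b_i: 14/5·1 + 12/7·1 = 158/35 ≠ 1 ⇒ order 0.

0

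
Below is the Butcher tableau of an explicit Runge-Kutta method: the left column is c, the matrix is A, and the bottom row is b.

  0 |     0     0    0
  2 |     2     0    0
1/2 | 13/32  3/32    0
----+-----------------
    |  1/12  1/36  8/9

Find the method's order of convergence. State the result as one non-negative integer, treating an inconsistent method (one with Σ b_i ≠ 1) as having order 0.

b = (1/12, 1/36, 8/9)
c = (0, 2, 1/2)
Ac = (0, 0, 3/16)
Σ b_i: 1/12·1 + 1/36·1 + 8/9·1 = 1 ✓
b·c: 1/36·2 + 8/9·1/2 = 1/2 ✓
b·c²: 1/36·4 + 8/9·1/4 = 1/3 ✓
b·Ac: 8/9·3/16 = 1/6 ✓; 3 stages ⇒ order 3.

3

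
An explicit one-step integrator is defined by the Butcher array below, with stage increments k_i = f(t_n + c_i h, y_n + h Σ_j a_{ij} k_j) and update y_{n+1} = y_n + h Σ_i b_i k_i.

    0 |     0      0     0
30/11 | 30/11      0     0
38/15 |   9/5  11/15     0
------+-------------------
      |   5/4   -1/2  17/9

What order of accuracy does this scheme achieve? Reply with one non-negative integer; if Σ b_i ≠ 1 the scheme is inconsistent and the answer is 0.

b = (5/4, -1/2, 17/9)
c = (0, 30/11, 38/15)
Ac = (0, 0, 2)
Σ b_i: 5/4·1 + (-1/2)·1 + 17/9·1 = 95/36 ≠ 1 ⇒ order 0.

0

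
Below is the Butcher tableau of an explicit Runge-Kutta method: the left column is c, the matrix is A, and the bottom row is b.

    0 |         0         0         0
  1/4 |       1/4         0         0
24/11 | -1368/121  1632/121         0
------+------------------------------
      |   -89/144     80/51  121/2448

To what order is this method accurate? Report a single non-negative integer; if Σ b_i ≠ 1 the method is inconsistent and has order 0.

b = (-89/144, 80/51, 121/2448)
c = (0, 1/4, 24/11)
Ac = (0, 0, 408/121)
Σ b_i: (-89/144)·1 + 80/51·1 + 121/2448·1 = 1 ✓
b·c: 80/51·1/4 + 121/2448·24/11 = 1/2 ✓
b·c²: 80/51·1/16 + 121/2448·576/121 = 1/3 ✓
b·Ac: 121/2448·408/121 = 1/6 ✓; 3 stages ⇒ order 3.

3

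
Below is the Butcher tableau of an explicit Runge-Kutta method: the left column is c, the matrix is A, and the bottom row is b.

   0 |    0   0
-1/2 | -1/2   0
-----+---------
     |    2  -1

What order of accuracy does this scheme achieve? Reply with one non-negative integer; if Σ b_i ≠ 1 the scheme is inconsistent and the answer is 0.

2

b = (2, -1)
c = (0, -1/2)
Σ b_i: 2·1 + (-1)·1 = 1 ✓
b·c: (-1)·(-1/2) = 1/2 ✓; 2 stages ⇒ order 2.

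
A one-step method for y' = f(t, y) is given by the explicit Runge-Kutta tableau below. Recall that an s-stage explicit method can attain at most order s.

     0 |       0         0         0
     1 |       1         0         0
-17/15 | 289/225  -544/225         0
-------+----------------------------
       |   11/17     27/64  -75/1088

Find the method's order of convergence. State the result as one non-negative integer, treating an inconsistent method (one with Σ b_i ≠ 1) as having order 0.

b = (11/17, 27/64, -75/1088)
c = (0, 1, -17/15)
Ac = (0, 0, -544/225)
Σ b_i: 11/17·1 + 27/64·1 + (-75/1088)·1 = 1 ✓
b·c: 27/64·1 + (-75/1088)·(-17/15) = 1/2 ✓
b·c²: 27/64·1 + (-75/1088)·289/225 = 1/3 ✓
b·Ac: (-75/1088)·(-544/225) = 1/6 ✓; 3 stages ⇒ order 3.

3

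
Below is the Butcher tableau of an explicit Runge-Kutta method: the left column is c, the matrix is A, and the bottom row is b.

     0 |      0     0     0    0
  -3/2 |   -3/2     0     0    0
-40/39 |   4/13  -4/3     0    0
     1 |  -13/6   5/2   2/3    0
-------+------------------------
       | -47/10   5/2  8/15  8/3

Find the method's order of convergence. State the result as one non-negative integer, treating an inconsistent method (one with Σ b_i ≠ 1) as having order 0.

1

b = (-47/10, 5/2, 8/15, 8/3)
c = (0, -3/2, -40/39, 1)
Ac = (0, 0, 2, -2075/468)
Σ b_i: (-47/10)·1 + 5/2·1 + 8/15·1 + 8/3·1 = 1 ✓
b·c: 5/2·(-3/2) + 8/15·(-40/39) + 8/3·1 = -763/468 ≠ 1/2 ⇒ order 1.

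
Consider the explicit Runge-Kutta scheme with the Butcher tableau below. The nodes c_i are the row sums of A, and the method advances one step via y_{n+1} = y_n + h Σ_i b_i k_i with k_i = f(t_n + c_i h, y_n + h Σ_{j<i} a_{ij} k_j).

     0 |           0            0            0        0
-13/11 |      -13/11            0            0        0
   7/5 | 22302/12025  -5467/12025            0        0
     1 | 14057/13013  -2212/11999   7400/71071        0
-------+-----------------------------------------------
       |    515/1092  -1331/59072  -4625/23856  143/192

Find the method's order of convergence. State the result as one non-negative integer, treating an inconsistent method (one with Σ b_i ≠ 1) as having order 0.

b = (515/1092, -1331/59072, -4625/23856, 143/192)
c = (0, -13/11, 7/5, 1)
Ac = (0, 0, 497/925, 4/11)
Σ b_i: 515/1092·1 + (-1331/59072)·1 + (-4625/23856)·1 + 143/192·1 = 1 ✓
b·c: (-1331/59072)·(-13/11) + (-4625/23856)·7/5 + 143/192·1 = 1/2 ✓
b·c²: (-1331/59072)·169/121 + (-4625/23856)·49/25 + 143/192·1 = 1/3 ✓
b·Ac: (-4625/23856)·497/925 + 143/192·4/11 = 1/6 ✓
b·c³: (-1331/59072)·(-2197/1331) + (-4625/23856)·343/125 + 143/192·1 = 1/4 ✓
b·(c∘Ac): (-4625/23856)·3479/4625 + 143/192·4/11 = 1/8 ✓
b·Ac²: (-4625/23856)·(-6461/10175) + 143/192·(-84/1573) = 1/12 ✓
b·A²c: 143/192·8/143 = 1/24 ✓; 4 stages ⇒ order 4.

4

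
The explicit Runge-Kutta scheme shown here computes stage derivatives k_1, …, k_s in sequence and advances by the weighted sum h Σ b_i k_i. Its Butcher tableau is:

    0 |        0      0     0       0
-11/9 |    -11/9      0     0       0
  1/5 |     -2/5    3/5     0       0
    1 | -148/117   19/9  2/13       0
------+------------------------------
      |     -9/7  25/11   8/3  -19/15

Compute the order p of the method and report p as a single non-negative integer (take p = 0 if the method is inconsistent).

b = (-9/7, 25/11, 8/3, -19/15)
c = (0, -11/9, 1/5, 1)
Ac = (0, 0, -11/15, -13423/5265)
Σ b_i: (-9/7)·1 + 25/11·1 + 8/3·1 + (-19/15)·1 = 919/385 ≠ 1 ⇒ order 0.

0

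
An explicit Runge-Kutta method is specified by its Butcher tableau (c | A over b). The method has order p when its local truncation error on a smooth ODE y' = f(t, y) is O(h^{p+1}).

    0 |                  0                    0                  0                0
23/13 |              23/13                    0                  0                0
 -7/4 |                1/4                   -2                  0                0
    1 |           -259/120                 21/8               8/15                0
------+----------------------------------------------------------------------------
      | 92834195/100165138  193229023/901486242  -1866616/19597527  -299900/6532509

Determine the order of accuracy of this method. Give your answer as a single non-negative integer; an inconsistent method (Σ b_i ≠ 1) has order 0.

b = (92834195/100165138, 193229023/901486242, -1866616/19597527, -299900/6532509)
c = (0, 23/13, -7/4, 1)
Ac = (0, 0, -46/13, 5789/1560)
Σ b_i: 92834195/100165138·1 + 193229023/901486242·1 + (-1866616/19597527)·1 + (-299900/6532509)·1 = 1 ✓
b·c: 193229023/901486242·23/13 + (-1866616/19597527)·(-7/4) + (-299900/6532509)·1 = 1/2 ✓
b·c²: 193229023/901486242·529/169 + (-1866616/19597527)·49/16 + (-299900/6532509)·1 = 1/3 ✓
b·Ac: (-1866616/19597527)·(-46/13) + (-299900/6532509)·5789/1560 = 1/6 ✓
b·c³: 193229023/901486242·12167/2197 + (-1866616/19597527)·(-343/64) + (-299900/6532509)·1 = 1122066955/679380936 ≠ 1/4 ⇒ order 3.
b·(c∘Ac): (-1866616/19597527)·161/26 + (-299900/6532509)·5789/1560 = -387331231/509535702 ≠ 1/8
b·Ac²: (-1866616/19597527)·(-1058/169) + (-299900/6532509)·199759/20280 = 1882393/13065018 ≠ 1/12
b·A²c: (-299900/6532509)·(-368/195) = 22072640/254767851 ≠ 1/24

3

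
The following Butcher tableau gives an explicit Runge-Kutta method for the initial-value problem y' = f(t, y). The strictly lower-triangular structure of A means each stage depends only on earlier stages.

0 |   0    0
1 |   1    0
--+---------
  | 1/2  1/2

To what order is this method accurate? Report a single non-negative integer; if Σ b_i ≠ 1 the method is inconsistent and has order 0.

2

b = (1/2, 1/2)
c = (0, 1)
Σ b_i: 1/2·1 + 1/2·1 = 1 ✓
b·c: 1/2·1 = 1/2 ✓; 2 stages ⇒ order 2.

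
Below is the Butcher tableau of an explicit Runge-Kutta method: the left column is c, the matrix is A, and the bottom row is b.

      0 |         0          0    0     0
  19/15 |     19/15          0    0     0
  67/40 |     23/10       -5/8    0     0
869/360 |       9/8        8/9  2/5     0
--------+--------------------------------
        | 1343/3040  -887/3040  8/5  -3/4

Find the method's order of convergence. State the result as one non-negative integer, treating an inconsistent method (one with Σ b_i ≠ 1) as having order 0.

b = (1343/3040, -887/3040, 8/5, -3/4)
c = (0, 19/15, 67/40, 869/360)
Ac = (0, 0, -19/24, 4849/2700)
Σ b_i: 1343/3040·1 + (-887/3040)·1 + 8/5·1 + (-3/4)·1 = 1 ✓
b·c: (-887/3040)·19/15 + 8/5·67/40 + (-3/4)·869/360 = 1/2 ✓
b·c²: (-887/3040)·361/225 + 8/5·4489/1600 + (-3/4)·755161/129600 = -301781/864000 ≠ 1/3 ⇒ order 2.
b·Ac: 8/5·(-19/24) + (-3/4)·4849/2700 = -9409/3600 ≠ 1/6

2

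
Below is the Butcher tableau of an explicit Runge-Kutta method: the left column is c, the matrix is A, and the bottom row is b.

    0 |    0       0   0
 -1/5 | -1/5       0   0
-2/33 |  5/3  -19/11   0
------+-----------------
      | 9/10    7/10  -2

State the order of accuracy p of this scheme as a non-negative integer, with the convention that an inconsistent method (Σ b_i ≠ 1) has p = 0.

0

b = (9/10, 7/10, -2)
c = (0, -1/5, -2/33)
Ac = (0, 0, 19/55)
Σ b_i: 9/10·1 + 7/10·1 + (-2)·1 = -2/5 ≠ 1 ⇒ order 0.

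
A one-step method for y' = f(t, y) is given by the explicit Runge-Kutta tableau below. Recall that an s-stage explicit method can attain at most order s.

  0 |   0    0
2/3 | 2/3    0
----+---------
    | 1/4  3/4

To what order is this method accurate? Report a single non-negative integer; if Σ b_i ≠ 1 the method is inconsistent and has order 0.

b = (1/4, 3/4)
c = (0, 2/3)
Σ b_i: 1/4·1 + 3/4·1 = 1 ✓
b·c: 3/4·2/3 = 1/2 ✓; 2 stages ⇒ order 2.

2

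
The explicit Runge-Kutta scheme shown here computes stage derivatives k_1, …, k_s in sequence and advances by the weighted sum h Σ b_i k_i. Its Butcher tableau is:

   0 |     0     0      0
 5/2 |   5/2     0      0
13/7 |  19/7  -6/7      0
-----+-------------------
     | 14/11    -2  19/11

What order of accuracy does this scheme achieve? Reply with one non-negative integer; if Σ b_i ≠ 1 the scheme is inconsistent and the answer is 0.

1

b = (14/11, -2, 19/11)
c = (0, 5/2, 13/7)
Ac = (0, 0, -15/7)
Σ b_i: 14/11·1 + (-2)·1 + 19/11·1 = 1 ✓
b·c: (-2)·5/2 + 19/11·13/7 = -138/77 ≠ 1/2 ⇒ order 1.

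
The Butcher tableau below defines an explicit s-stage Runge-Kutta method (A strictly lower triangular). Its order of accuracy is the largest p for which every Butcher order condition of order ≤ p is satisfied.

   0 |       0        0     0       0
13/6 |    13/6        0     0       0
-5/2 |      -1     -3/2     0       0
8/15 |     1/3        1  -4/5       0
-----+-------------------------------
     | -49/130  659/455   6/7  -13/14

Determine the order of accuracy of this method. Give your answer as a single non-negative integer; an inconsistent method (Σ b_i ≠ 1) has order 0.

b = (-49/130, 659/455, 6/7, -13/14)
c = (0, 13/6, -5/2, 8/15)
Ac = (0, 0, -13/4, 25/6)
Σ b_i: (-49/130)·1 + 659/455·1 + 6/7·1 + (-13/14)·1 = 1 ✓
b·c: 659/455·13/6 + 6/7·(-5/2) + (-13/14)·8/15 = 1/2 ✓
b·c²: 659/455·169/36 + 6/7·25/4 + (-13/14)·64/225 = 10703/900 ≠ 1/3 ⇒ order 2.
b·Ac: 6/7·(-13/4) + (-13/14)·25/6 = -559/84 ≠ 1/6

2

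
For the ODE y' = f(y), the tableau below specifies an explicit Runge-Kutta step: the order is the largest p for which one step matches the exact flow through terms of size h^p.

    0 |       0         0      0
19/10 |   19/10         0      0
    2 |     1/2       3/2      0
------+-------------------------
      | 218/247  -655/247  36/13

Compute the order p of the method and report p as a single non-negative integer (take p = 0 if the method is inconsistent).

2

b = (218/247, -655/247, 36/13)
c = (0, 19/10, 2)
Ac = (0, 0, 57/20)
Σ b_i: 218/247·1 + (-655/247)·1 + 36/13·1 = 1 ✓
b·c: (-655/247)·19/10 + 36/13·2 = 1/2 ✓
b·c²: (-655/247)·361/100 + 36/13·4 = 391/260 ≠ 1/3 ⇒ order 2.
b·Ac: 36/13·57/20 = 513/65 ≠ 1/6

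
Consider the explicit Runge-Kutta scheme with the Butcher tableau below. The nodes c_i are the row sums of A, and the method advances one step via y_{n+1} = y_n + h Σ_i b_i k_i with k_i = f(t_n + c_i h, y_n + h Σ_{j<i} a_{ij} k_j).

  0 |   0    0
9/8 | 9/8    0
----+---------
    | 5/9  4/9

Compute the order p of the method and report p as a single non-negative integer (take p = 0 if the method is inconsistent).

b = (5/9, 4/9)
c = (0, 9/8)
Σ b_i: 5/9·1 + 4/9·1 = 1 ✓
b·c: 4/9·9/8 = 1/2 ✓; 2 stages ⇒ order 2.

2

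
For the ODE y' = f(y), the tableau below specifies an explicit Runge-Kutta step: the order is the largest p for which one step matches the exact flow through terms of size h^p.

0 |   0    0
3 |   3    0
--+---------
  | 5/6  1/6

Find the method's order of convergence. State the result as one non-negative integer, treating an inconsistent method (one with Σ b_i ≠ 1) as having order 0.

b = (5/6, 1/6)
c = (0, 3)
Σ b_i: 5/6·1 + 1/6·1 = 1 ✓
b·c: 1/6·3 = 1/2 ✓; 2 stages ⇒ order 2.

2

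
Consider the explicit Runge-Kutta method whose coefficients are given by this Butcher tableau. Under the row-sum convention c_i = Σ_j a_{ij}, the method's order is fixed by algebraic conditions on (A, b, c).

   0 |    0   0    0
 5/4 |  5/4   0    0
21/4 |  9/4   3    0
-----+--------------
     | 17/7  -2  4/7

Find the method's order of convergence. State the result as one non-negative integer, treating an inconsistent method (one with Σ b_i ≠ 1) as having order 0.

2

b = (17/7, -2, 4/7)
c = (0, 5/4, 21/4)
Ac = (0, 0, 15/4)
Σ b_i: 17/7·1 + (-2)·1 + 4/7·1 = 1 ✓
b·c: (-2)·5/4 + 4/7·21/4 = 1/2 ✓
b·c²: (-2)·25/16 + 4/7·441/16 = 101/8 ≠ 1/3 ⇒ order 2.
b·Ac: 4/7·15/4 = 15/7 ≠ 1/6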